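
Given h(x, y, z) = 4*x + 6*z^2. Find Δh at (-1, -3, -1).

12

∂²h/∂x² = 0
∂²h/∂y² = 0
∂²h/∂z² = 12
∇²h = 12
At (-1, -3, -1): 12.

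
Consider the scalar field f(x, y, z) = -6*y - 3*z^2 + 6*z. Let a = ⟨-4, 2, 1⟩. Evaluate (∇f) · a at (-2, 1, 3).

-24

∂f/∂x = 0
∂f/∂y = -6
∂f/∂z = -6*z + 6
∇f at (-2, 1, 3) = (0, -6, -12)
∇f · a = (0)(-4) + (-6)(2) + (-12)(1) = -24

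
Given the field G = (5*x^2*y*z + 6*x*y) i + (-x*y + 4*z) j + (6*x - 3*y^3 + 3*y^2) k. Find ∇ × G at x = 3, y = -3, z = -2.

(∇×G)₁ = ∂G₃/∂y − ∂G₂/∂z = -9*y^2 + 6*y - 4
(∇×G)₂ = ∂G₁/∂z − ∂G₃/∂x = 5*x^2*y - 6
(∇×G)₃ = ∂G₂/∂x − ∂G₁/∂y = -5*x^2*z - 6*x - y
∇×G = (-9*y^2 + 6*y - 4, 5*x^2*y - 6, -5*x^2*z - 6*x - y)
At (3, -3, -2): (-103, -141, 75).

(-103, -141, 75)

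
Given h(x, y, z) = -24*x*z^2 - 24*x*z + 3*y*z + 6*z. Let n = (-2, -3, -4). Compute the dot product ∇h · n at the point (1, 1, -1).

∂h/∂x = -24*z^2 - 24*z
∂h/∂y = 3*z
∂h/∂z = -48*x*z - 24*x + 3*y + 6
∇h at (1, 1, -1) = (0, -3, 33)
∇h · n = (0)(-2) + (-3)(-3) + (33)(-4) = -123

-123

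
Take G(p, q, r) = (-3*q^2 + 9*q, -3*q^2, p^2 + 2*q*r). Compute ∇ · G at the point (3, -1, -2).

4

∂G₁/∂p = 0
∂G₂/∂q = -6*q
∂G₃/∂r = 2*q
∇·G = -4*q
At (3, -1, -2): 4.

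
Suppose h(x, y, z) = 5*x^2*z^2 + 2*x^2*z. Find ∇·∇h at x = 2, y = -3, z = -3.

118

∂²h/∂x² = 2*z*(5*z + 2)
∂²h/∂y² = 0
∂²h/∂z² = 10*x^2
∇²h = 10*x^2 + 10*z^2 + 4*z
At (2, -3, -3): 118.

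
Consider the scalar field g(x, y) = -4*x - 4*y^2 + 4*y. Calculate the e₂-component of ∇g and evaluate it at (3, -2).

20

(∇g)_2 = ∂g/∂y = -8*y + 4
At (3, -2): 20.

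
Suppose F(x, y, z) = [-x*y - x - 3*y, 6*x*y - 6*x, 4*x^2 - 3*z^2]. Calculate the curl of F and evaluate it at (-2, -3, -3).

(∇×F)₁ = ∂F₃/∂y − ∂F₂/∂z = 0
(∇×F)₂ = ∂F₁/∂z − ∂F₃/∂x = -8*x
(∇×F)₃ = ∂F₂/∂x − ∂F₁/∂y = x + 6*y - 3
∇×F = (0, -8*x, x + 6*y - 3)
At (-2, -3, -3): (0, 16, -23).

(0, 16, -23)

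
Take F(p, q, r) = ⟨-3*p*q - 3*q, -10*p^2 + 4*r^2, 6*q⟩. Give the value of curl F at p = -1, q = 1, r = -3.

(30, 0, 20)

(∇×F)₁ = ∂F₃/∂q − ∂F₂/∂r = -8*r + 6
(∇×F)₂ = ∂F₁/∂r − ∂F₃/∂p = 0
(∇×F)₃ = ∂F₂/∂p − ∂F₁/∂q = -17*p + 3
∇×F = (-8*r + 6, 0, -17*p + 3)
At (-1, 1, -3): (30, 0, 20).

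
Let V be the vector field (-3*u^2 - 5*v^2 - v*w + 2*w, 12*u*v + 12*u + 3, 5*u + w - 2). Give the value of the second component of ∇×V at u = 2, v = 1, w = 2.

-4

(∇×V)_2 = ∂V₁/∂w − ∂V₃/∂u
= -v + 2 − (5)
= -v - 3
At (2, 1, 2): -4.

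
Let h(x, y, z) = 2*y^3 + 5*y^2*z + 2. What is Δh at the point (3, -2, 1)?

-14

∂²h/∂x² = 0
∂²h/∂y² = 2*(6*y + 5*z)
∂²h/∂z² = 0
∇²h = 12*y + 10*z
At (3, -2, 1): -14.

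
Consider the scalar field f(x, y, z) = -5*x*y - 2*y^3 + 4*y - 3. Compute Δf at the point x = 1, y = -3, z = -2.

∂²f/∂x² = 0
∂²f/∂y² = -12*y
∂²f/∂z² = 0
∇²f = -12*y
At (1, -3, -2): 36.

36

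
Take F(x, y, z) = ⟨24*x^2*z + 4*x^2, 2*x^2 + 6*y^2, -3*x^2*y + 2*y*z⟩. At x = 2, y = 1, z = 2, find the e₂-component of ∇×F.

(∇×F)_2 = ∂F₁/∂z − ∂F₃/∂x
= 24*x^2 − (-6*x*y)
= 24*x^2 + 6*x*y
At (2, 1, 2): 108.

108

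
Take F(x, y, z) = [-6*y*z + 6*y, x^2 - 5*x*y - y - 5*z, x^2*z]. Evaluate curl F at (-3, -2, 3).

(∇×F)₁ = ∂F₃/∂y − ∂F₂/∂z = 5
(∇×F)₂ = ∂F₁/∂z − ∂F₃/∂x = -2*x*z - 6*y
(∇×F)₃ = ∂F₂/∂x − ∂F₁/∂y = 2*x - 5*y + 6*z - 6
∇×F = (5, -2*x*z - 6*y, 2*x - 5*y + 6*z - 6)
At (-3, -2, 3): (5, 30, 16).

(5, 30, 16)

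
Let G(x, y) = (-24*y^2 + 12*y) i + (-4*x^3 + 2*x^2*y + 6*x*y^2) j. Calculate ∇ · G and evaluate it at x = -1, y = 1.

-10

∂G₁/∂x = 0
∂G₂/∂y = 2*x^2 + 12*x*y
∇·G = 2*x^2 + 12*x*y
At (-1, 1): -10.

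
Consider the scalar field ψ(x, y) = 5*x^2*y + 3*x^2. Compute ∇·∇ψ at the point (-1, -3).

-24

∂²ψ/∂x² = 2*(5*y + 3)
∂²ψ/∂y² = 0
∇²ψ = 10*y + 6
At (-1, -3): -24.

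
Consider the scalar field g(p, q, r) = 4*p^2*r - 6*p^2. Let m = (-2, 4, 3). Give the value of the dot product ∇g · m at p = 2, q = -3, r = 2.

∂g/∂p = 8*p*r - 12*p
∂g/∂q = 0
∂g/∂r = 4*p^2
∇g at (2, -3, 2) = (8, 0, 16)
∇g · m = (8)(-2) + (0)(4) + (16)(3) = 32

32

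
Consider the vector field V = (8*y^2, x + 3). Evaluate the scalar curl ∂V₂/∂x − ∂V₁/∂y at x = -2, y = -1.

∂V₂/∂x = 1
∂V₁/∂y = 16*y
Scalar curl = -16*y + 1
At (-2, -1): 17.

17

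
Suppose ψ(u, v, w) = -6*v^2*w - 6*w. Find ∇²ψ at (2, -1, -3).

∂²ψ/∂u² = 0
∂²ψ/∂v² = -12*w
∂²ψ/∂w² = 0
∇²ψ = -12*w
At (2, -1, -3): 36.

36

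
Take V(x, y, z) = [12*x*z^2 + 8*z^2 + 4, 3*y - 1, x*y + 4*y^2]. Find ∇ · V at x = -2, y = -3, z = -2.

∂V₁/∂x = 12*z^2
∂V₂/∂y = 3
∂V₃/∂z = 0
∇·V = 12*z^2 + 3
At (-2, -3, -2): 51.

51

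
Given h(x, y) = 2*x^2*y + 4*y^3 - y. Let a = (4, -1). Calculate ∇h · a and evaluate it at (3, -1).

-77

∂h/∂x = 4*x*y
∂h/∂y = 2*x^2 + 12*y^2 - 1
∇h at (3, -1) = (-12, 29)
∇h · a = (-12)(4) + (29)(-1) = -77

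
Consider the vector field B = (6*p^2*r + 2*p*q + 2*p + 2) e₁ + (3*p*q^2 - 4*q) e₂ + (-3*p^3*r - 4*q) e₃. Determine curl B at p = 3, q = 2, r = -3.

(∇×B)₁ = ∂B₃/∂q − ∂B₂/∂r = -4
(∇×B)₂ = ∂B₁/∂r − ∂B₃/∂p = 9*p^2*r + 6*p^2
(∇×B)₃ = ∂B₂/∂p − ∂B₁/∂q = -2*p + 3*q^2
∇×B = (-4, 9*p^2*r + 6*p^2, -2*p + 3*q^2)
At (3, 2, -3): (-4, -189, 6).

(-4, -189, 6)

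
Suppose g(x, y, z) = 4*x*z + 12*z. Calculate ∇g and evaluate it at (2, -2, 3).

∂g/∂x = 4*z
∂g/∂y = 0
∂g/∂z = 4*x + 12
∇g = (4*z, 0, 4*x + 12)
At (2, -2, 3): (12, 0, 20).

(12, 0, 20)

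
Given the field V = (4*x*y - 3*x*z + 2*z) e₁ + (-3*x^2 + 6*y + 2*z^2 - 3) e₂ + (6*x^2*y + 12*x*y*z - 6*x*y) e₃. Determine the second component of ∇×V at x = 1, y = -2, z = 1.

(∇×V)_2 = ∂V₁/∂z − ∂V₃/∂x
= -3*x + 2 − (12*x*y + 12*y*z - 6*y)
= -12*x*y - 3*x - 12*y*z + 6*y + 2
At (1, -2, 1): 35.

35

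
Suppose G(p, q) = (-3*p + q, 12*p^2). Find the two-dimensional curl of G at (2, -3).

∂G₂/∂p = 24*p
∂G₁/∂q = 1
Scalar curl = 24*p - 1
At (2, -3): 47.

47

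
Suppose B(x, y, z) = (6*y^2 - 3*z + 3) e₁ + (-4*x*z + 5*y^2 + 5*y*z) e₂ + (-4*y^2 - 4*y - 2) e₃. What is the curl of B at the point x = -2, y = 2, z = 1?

(-38, -3, -28)

(∇×B)₁ = ∂B₃/∂y − ∂B₂/∂z = 4*x - 13*y - 4
(∇×B)₂ = ∂B₁/∂z − ∂B₃/∂x = -3
(∇×B)₃ = ∂B₂/∂x − ∂B₁/∂y = -12*y - 4*z
∇×B = (4*x - 13*y - 4, -3, -12*y - 4*z)
At (-2, 2, 1): (-38, -3, -28).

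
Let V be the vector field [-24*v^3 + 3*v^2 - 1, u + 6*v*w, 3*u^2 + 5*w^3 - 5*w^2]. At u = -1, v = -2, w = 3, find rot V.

(12, 6, 301)

(∇×V)₁ = ∂V₃/∂v − ∂V₂/∂w = -6*v
(∇×V)₂ = ∂V₁/∂w − ∂V₃/∂u = -6*u
(∇×V)₃ = ∂V₂/∂u − ∂V₁/∂v = 72*v^2 - 6*v + 1
∇×V = (-6*v, -6*u, 72*v^2 - 6*v + 1)
At (-1, -2, 3): (12, 6, 301).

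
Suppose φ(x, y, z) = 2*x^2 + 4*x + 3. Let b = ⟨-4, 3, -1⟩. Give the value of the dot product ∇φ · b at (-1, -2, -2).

0

∂φ/∂x = 4*x + 4
∂φ/∂y = 0
∂φ/∂z = 0
∇φ at (-1, -2, -2) = (0, 0, 0)
∇φ · b = (0)(-4) + (0)(3) + (0)(-1) = 0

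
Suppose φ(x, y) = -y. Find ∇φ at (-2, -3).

∂φ/∂x = 0
∂φ/∂y = -1
∇φ = (0, -1)
At (-2, -3): (0, -1).

(0, -1)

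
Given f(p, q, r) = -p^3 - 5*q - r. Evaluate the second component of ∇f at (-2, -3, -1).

-5

(∇f)_2 = ∂f/∂q = -5
At (-2, -3, -1): -5.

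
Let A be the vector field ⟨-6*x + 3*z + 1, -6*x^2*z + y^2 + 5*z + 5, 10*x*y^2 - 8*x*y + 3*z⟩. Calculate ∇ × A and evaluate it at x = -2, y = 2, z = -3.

(∇×A)₁ = ∂A₃/∂y − ∂A₂/∂z = 6*x^2 + 20*x*y - 8*x - 5
(∇×A)₂ = ∂A₁/∂z − ∂A₃/∂x = -10*y^2 + 8*y + 3
(∇×A)₃ = ∂A₂/∂x − ∂A₁/∂y = -12*x*z
∇×A = (6*x^2 + 20*x*y - 8*x - 5, -10*y^2 + 8*y + 3, -12*x*z)
At (-2, 2, -3): (-45, -21, -72).

(-45, -21, -72)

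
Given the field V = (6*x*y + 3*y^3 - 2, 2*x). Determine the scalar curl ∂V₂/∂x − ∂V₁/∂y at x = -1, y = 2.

-28

∂V₂/∂x = 2
∂V₁/∂y = 6*x + 9*y^2
Scalar curl = -6*x - 9*y^2 + 2
At (-1, 2): -28.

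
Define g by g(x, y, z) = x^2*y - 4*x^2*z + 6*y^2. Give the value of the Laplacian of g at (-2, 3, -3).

∂²g/∂x² = 2*(y - 4*z)
∂²g/∂y² = 12
∂²g/∂z² = 0
∇²g = 2*y - 8*z + 12
At (-2, 3, -3): 42.

42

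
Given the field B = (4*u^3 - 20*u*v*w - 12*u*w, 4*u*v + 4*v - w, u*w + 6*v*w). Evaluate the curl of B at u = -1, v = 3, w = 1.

(∇×B)₁ = ∂B₃/∂v − ∂B₂/∂w = 6*w + 1
(∇×B)₂ = ∂B₁/∂w − ∂B₃/∂u = -20*u*v - 12*u - w
(∇×B)₃ = ∂B₂/∂u − ∂B₁/∂v = 20*u*w + 4*v
∇×B = (6*w + 1, -20*u*v - 12*u - w, 20*u*w + 4*v)
At (-1, 3, 1): (7, 71, -8).

(7, 71, -8)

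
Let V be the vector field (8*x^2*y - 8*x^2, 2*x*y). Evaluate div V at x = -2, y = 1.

-4

∂V₁/∂x = 16*x*y - 16*x
∂V₂/∂y = 2*x
∇·V = 16*x*y - 14*x
At (-2, 1): -4.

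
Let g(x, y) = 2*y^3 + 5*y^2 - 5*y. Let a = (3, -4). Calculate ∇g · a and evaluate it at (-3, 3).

∂g/∂x = 0
∂g/∂y = 6*y^2 + 10*y - 5
∇g at (-3, 3) = (0, 79)
∇g · a = (0)(3) + (79)(-4) = -316

-316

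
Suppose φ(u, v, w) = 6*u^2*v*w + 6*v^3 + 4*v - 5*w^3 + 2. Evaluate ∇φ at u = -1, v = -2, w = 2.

∂φ/∂u = 12*u*v*w
∂φ/∂v = 6*u^2*w + 18*v^2 + 4
∂φ/∂w = 6*u^2*v - 15*w^2
∇φ = (12*u*v*w, 6*u^2*w + 18*v^2 + 4, 6*u^2*v - 15*w^2)
At (-1, -2, 2): (48, 88, -72).

(48, 88, -72)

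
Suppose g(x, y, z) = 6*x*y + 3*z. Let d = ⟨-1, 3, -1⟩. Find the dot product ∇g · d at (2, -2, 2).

∂g/∂x = 6*y
∂g/∂y = 6*x
∂g/∂z = 3
∇g at (2, -2, 2) = (-12, 12, 3)
∇g · d = (-12)(-1) + (12)(3) + (3)(-1) = 45

45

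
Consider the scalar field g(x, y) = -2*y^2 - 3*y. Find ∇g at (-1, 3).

(0, -15)

∂g/∂x = 0
∂g/∂y = -4*y - 3
∇g = (0, -4*y - 3)
At (-1, 3): (0, -15).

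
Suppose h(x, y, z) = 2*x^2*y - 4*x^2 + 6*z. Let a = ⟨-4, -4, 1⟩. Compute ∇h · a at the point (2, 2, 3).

∂h/∂x = 4*x*y - 8*x
∂h/∂y = 2*x^2
∂h/∂z = 6
∇h at (2, 2, 3) = (0, 8, 6)
∇h · a = (0)(-4) + (8)(-4) + (6)(1) = -26

-26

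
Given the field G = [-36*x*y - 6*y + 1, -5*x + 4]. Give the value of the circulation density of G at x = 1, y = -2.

37

∂G₂/∂x = -5
∂G₁/∂y = -36*x - 6
Scalar curl = 36*x + 1
At (1, -2): 37.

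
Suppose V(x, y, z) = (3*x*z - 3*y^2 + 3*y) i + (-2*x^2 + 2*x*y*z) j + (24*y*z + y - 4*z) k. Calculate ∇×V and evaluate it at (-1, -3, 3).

(67, -3, -35)

(∇×V)₁ = ∂V₃/∂y − ∂V₂/∂z = -2*x*y + 24*z + 1
(∇×V)₂ = ∂V₁/∂z − ∂V₃/∂x = 3*x
(∇×V)₃ = ∂V₂/∂x − ∂V₁/∂y = -4*x + 2*y*z + 6*y - 3
∇×V = (-2*x*y + 24*z + 1, 3*x, -4*x + 2*y*z + 6*y - 3)
At (-1, -3, 3): (67, -3, -35).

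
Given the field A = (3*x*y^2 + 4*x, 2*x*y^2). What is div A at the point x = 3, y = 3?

∂A₁/∂x = 3*y^2 + 4
∂A₂/∂y = 4*x*y
∇·A = 4*x*y + 3*y^2 + 4
At (3, 3): 67.

67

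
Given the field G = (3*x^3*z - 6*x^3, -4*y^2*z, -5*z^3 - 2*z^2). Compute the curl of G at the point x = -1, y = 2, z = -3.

(16, -3, 0)

(∇×G)₁ = ∂G₃/∂y − ∂G₂/∂z = 4*y^2
(∇×G)₂ = ∂G₁/∂z − ∂G₃/∂x = 3*x^3
(∇×G)₃ = ∂G₂/∂x − ∂G₁/∂y = 0
∇×G = (4*y^2, 3*x^3, 0)
At (-1, 2, -3): (16, -3, 0).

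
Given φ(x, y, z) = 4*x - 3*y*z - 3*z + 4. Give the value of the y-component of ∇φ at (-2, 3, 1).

(∇φ)_2 = ∂φ/∂y = -3*z
At (-2, 3, 1): -3.

-3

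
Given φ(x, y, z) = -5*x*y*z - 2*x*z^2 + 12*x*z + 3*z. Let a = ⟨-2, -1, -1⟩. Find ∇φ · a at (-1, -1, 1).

∂φ/∂x = -5*y*z - 2*z^2 + 12*z
∂φ/∂y = -5*x*z
∂φ/∂z = -5*x*y - 4*x*z + 12*x + 3
∇φ at (-1, -1, 1) = (15, 5, -10)
∇φ · a = (15)(-2) + (5)(-1) + (-10)(-1) = -25

-25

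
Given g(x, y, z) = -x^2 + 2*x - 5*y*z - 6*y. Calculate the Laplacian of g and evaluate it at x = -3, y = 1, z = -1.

∂²g/∂x² = -2
∂²g/∂y² = 0
∂²g/∂z² = 0
∇²g = -2
At (-3, 1, -1): -2.

-2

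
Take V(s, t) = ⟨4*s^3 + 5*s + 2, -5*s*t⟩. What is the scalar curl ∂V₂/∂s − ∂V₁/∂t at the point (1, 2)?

-10

∂V₂/∂s = -5*t
∂V₁/∂t = 0
Scalar curl = -5*t
At (1, 2): -10.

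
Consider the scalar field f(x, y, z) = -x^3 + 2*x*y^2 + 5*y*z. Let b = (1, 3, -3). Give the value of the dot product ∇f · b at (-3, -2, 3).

128

∂f/∂x = -3*x^2 + 2*y^2
∂f/∂y = 4*x*y + 5*z
∂f/∂z = 5*y
∇f at (-3, -2, 3) = (-19, 39, -10)
∇f · b = (-19)(1) + (39)(3) + (-10)(-3) = 128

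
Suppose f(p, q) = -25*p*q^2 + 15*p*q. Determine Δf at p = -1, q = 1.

∂²f/∂p² = 0
∂²f/∂q² = -50*p
∇²f = -50*p
At (-1, 1): 50.

50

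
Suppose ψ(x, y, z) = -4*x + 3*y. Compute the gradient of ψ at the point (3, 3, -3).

∂ψ/∂x = -4
∂ψ/∂y = 3
∂ψ/∂z = 0
∇ψ = (-4, 3, 0)
At (3, 3, -3): (-4, 3, 0).

(-4, 3, 0)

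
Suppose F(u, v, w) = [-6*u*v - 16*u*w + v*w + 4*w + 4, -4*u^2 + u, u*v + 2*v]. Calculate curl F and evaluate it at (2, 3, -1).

(4, -28, -2)

(∇×F)₁ = ∂F₃/∂v − ∂F₂/∂w = u + 2
(∇×F)₂ = ∂F₁/∂w − ∂F₃/∂u = -16*u + 4
(∇×F)₃ = ∂F₂/∂u − ∂F₁/∂v = -2*u - w + 1
∇×F = (u + 2, -16*u + 4, -2*u - w + 1)
At (2, 3, -1): (4, -28, -2).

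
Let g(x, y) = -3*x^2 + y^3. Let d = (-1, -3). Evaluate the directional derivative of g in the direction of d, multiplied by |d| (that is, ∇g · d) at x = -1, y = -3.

-87

∂g/∂x = -6*x
∂g/∂y = 3*y^2
∇g at (-1, -3) = (6, 27)
∇g · d = (6)(-1) + (27)(-3) = -87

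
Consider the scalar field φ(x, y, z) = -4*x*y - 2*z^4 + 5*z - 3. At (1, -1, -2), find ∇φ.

∂φ/∂x = -4*y
∂φ/∂y = -4*x
∂φ/∂z = -8*z^3 + 5
∇φ = (-4*y, -4*x, -8*z^3 + 5)
At (1, -1, -2): (4, -4, 69).

(4, -4, 69)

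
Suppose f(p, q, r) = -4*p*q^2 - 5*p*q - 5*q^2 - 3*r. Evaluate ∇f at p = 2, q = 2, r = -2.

∂f/∂p = -4*q^2 - 5*q
∂f/∂q = -8*p*q - 5*p - 10*q
∂f/∂r = -3
∇f = (-4*q^2 - 5*q, -8*p*q - 5*p - 10*q, -3)
At (2, 2, -2): (-26, -62, -3).

(-26, -62, -3)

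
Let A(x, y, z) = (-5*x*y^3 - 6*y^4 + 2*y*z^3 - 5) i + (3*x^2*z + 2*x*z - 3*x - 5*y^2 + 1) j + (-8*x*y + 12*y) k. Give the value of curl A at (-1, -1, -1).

(∇×A)₁ = ∂A₃/∂y − ∂A₂/∂z = -3*x^2 - 10*x + 12
(∇×A)₂ = ∂A₁/∂z − ∂A₃/∂x = 6*y*z^2 + 8*y
(∇×A)₃ = ∂A₂/∂x − ∂A₁/∂y = 15*x*y^2 + 6*x*z + 24*y^3 - 2*z^3 + 2*z - 3
∇×A = (-3*x^2 - 10*x + 12, 6*y*z^2 + 8*y, 15*x*y^2 + 6*x*z + 24*y^3 - 2*z^3 + 2*z - 3)
At (-1, -1, -1): (19, -14, -36).

(19, -14, -36)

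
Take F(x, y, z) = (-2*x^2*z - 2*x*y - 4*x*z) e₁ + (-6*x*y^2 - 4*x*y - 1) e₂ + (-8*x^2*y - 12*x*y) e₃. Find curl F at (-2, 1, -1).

(∇×F)₁ = ∂F₃/∂y − ∂F₂/∂z = -8*x^2 - 12*x
(∇×F)₂ = ∂F₁/∂z − ∂F₃/∂x = -2*x^2 + 16*x*y - 4*x + 12*y
(∇×F)₃ = ∂F₂/∂x − ∂F₁/∂y = 2*x - 6*y^2 - 4*y
∇×F = (-8*x^2 - 12*x, -2*x^2 + 16*x*y - 4*x + 12*y, 2*x - 6*y^2 - 4*y)
At (-2, 1, -1): (-8, -20, -14).

(-8, -20, -14)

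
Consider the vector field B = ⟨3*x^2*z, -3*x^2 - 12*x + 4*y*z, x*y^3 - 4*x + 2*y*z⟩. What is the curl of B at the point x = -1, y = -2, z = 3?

(2, 15, -6)

(∇×B)₁ = ∂B₃/∂y − ∂B₂/∂z = 3*x*y^2 - 4*y + 2*z
(∇×B)₂ = ∂B₁/∂z − ∂B₃/∂x = 3*x^2 - y^3 + 4
(∇×B)₃ = ∂B₂/∂x − ∂B₁/∂y = -6*x - 12
∇×B = (3*x*y^2 - 4*y + 2*z, 3*x^2 - y^3 + 4, -6*x - 12)
At (-1, -2, 3): (2, 15, -6).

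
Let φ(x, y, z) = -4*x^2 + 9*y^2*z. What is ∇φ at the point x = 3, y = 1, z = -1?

∂φ/∂x = -8*x
∂φ/∂y = 18*y*z
∂φ/∂z = 9*y^2
∇φ = (-8*x, 18*y*z, 9*y^2)
At (3, 1, -1): (-24, -18, 9).

(-24, -18, 9)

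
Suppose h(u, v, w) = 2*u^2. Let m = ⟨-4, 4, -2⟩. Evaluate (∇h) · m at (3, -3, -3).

∂h/∂u = 4*u
∂h/∂v = 0
∂h/∂w = 0
∇h at (3, -3, -3) = (12, 0, 0)
∇h · m = (12)(-4) + (0)(4) + (0)(-2) = -48

-48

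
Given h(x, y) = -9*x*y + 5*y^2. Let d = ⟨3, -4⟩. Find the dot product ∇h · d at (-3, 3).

∂h/∂x = -9*y
∂h/∂y = -9*x + 10*y
∇h at (-3, 3) = (-27, 57)
∇h · d = (-27)(3) + (57)(-4) = -309

-309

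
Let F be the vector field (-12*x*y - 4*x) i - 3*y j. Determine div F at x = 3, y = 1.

∂F₁/∂x = -12*y - 4
∂F₂/∂y = -3
∇·F = -12*y - 7
At (3, 1): -19.

-19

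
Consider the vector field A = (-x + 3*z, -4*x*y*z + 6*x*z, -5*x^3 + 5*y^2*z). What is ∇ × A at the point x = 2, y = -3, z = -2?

(24, 63, -36)

(∇×A)₁ = ∂A₃/∂y − ∂A₂/∂z = 4*x*y - 6*x + 10*y*z
(∇×A)₂ = ∂A₁/∂z − ∂A₃/∂x = 15*x^2 + 3
(∇×A)₃ = ∂A₂/∂x − ∂A₁/∂y = -4*y*z + 6*z
∇×A = (4*x*y - 6*x + 10*y*z, 15*x^2 + 3, -4*y*z + 6*z)
At (2, -3, -2): (24, 63, -36).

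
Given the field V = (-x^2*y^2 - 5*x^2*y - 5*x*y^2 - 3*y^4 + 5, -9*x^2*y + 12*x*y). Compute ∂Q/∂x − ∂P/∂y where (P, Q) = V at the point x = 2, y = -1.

∂V₂/∂x = -18*x*y + 12*y
∂V₁/∂y = -2*x^2*y - 5*x^2 - 10*x*y - 12*y^3
Scalar curl = 2*x^2*y + 5*x^2 - 8*x*y + 12*y^3 + 12*y
At (2, -1): 4.

4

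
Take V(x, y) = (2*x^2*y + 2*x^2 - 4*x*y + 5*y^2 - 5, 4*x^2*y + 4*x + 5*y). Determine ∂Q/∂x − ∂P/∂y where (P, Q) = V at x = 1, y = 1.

4

∂V₂/∂x = 8*x*y + 4
∂V₁/∂y = 2*x^2 - 4*x + 10*y
Scalar curl = -2*x^2 + 8*x*y + 4*x - 10*y + 4
At (1, 1): 4.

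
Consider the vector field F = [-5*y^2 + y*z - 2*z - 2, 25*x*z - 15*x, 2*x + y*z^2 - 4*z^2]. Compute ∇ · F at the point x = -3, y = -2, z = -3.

∂F₁/∂x = 0
∂F₂/∂y = 0
∂F₃/∂z = 2*y*z - 8*z
∇·F = 2*y*z - 8*z
At (-3, -2, -3): 36.

36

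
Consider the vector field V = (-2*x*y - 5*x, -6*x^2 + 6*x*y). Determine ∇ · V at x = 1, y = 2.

-3

∂V₁/∂x = -2*y - 5
∂V₂/∂y = 6*x
∇·V = 6*x - 2*y - 5
At (1, 2): -3.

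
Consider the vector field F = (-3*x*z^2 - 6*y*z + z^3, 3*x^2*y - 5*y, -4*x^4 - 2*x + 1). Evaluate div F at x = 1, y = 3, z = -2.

∂F₁/∂x = -3*z^2
∂F₂/∂y = 3*x^2 - 5
∂F₃/∂z = 0
∇·F = 3*x^2 - 3*z^2 - 5
At (1, 3, -2): -14.

-14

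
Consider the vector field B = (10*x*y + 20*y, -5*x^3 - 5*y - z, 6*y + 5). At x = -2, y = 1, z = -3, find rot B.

(∇×B)₁ = ∂B₃/∂y − ∂B₂/∂z = 7
(∇×B)₂ = ∂B₁/∂z − ∂B₃/∂x = 0
(∇×B)₃ = ∂B₂/∂x − ∂B₁/∂y = -15*x^2 - 10*x - 20
∇×B = (7, 0, -15*x^2 - 10*x - 20)
At (-2, 1, -3): (7, 0, -60).

(7, 0, -60)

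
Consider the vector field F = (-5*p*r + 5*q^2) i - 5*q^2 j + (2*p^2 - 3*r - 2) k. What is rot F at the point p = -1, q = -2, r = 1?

(0, 9, 20)

(∇×F)₁ = ∂F₃/∂q − ∂F₂/∂r = 0
(∇×F)₂ = ∂F₁/∂r − ∂F₃/∂p = -9*p
(∇×F)₃ = ∂F₂/∂p − ∂F₁/∂q = -10*q
∇×F = (0, -9*p, -10*q)
At (-1, -2, 1): (0, 9, 20).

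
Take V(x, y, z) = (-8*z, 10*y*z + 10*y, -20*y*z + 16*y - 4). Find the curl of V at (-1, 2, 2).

(∇×V)₁ = ∂V₃/∂y − ∂V₂/∂z = -10*y - 20*z + 16
(∇×V)₂ = ∂V₁/∂z − ∂V₃/∂x = -8
(∇×V)₃ = ∂V₂/∂x − ∂V₁/∂y = 0
∇×V = (-10*y - 20*z + 16, -8, 0)
At (-1, 2, 2): (-44, -8, 0).

(-44, -8, 0)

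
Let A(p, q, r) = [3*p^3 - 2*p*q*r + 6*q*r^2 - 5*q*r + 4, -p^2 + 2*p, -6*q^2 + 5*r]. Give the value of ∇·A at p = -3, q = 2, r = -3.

∂A₁/∂p = 9*p^2 - 2*q*r
∂A₂/∂q = 0
∂A₃/∂r = 5
∇·A = 9*p^2 - 2*q*r + 5
At (-3, 2, -3): 98.

98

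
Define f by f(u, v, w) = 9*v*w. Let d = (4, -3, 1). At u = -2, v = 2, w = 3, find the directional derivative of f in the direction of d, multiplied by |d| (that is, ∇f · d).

∂f/∂u = 0
∂f/∂v = 9*w
∂f/∂w = 9*v
∇f at (-2, 2, 3) = (0, 27, 18)
∇f · d = (0)(4) + (27)(-3) + (18)(1) = -63

-63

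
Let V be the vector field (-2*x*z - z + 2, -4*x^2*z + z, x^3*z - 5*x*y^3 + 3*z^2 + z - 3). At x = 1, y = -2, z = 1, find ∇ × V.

(-57, -46, -8)

(∇×V)₁ = ∂V₃/∂y − ∂V₂/∂z = 4*x^2 - 15*x*y^2 - 1
(∇×V)₂ = ∂V₁/∂z − ∂V₃/∂x = -3*x^2*z - 2*x + 5*y^3 - 1
(∇×V)₃ = ∂V₂/∂x − ∂V₁/∂y = -8*x*z
∇×V = (4*x^2 - 15*x*y^2 - 1, -3*x^2*z - 2*x + 5*y^3 - 1, -8*x*z)
At (1, -2, 1): (-57, -46, -8).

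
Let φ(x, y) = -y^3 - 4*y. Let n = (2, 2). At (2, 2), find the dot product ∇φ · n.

-32

∂φ/∂x = 0
∂φ/∂y = -3*y^2 - 4
∇φ at (2, 2) = (0, -16)
∇φ · n = (0)(2) + (-16)(2) = -32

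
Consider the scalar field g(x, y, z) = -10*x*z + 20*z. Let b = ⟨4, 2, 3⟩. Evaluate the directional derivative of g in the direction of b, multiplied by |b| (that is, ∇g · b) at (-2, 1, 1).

80

∂g/∂x = -10*z
∂g/∂y = 0
∂g/∂z = -10*x + 20
∇g at (-2, 1, 1) = (-10, 0, 40)
∇g · b = (-10)(4) + (0)(2) + (40)(3) = 80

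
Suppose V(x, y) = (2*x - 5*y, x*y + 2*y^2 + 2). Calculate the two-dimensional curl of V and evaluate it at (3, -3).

∂V₂/∂x = y
∂V₁/∂y = -5
Scalar curl = y + 5
At (3, -3): 2.

2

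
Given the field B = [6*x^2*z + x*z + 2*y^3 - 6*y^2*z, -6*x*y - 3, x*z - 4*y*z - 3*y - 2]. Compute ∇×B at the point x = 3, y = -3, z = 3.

(∇×B)₁ = ∂B₃/∂y − ∂B₂/∂z = -4*z - 3
(∇×B)₂ = ∂B₁/∂z − ∂B₃/∂x = 6*x^2 + x - 6*y^2 - z
(∇×B)₃ = ∂B₂/∂x − ∂B₁/∂y = -6*y^2 + 12*y*z - 6*y
∇×B = (-4*z - 3, 6*x^2 + x - 6*y^2 - z, -6*y^2 + 12*y*z - 6*y)
At (3, -3, 3): (-15, 0, -144).

(-15, 0, -144)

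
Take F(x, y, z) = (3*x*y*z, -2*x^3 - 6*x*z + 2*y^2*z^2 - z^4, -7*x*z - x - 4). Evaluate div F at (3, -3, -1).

-24

∂F₁/∂x = 3*y*z
∂F₂/∂y = 4*y*z^2
∂F₃/∂z = -7*x
∇·F = -7*x + 4*y*z^2 + 3*y*z
At (3, -3, -1): -24.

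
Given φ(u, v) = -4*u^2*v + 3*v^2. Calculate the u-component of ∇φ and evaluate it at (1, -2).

(∇φ)_1 = ∂φ/∂u = -8*u*v
At (1, -2): 16.

16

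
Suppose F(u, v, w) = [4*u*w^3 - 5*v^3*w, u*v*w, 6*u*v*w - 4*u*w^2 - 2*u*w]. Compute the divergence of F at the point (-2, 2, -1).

-38

∂F₁/∂u = 4*w^3
∂F₂/∂v = u*w
∂F₃/∂w = 6*u*v - 8*u*w - 2*u
∇·F = 6*u*v - 7*u*w - 2*u + 4*w^3
At (-2, 2, -1): -38.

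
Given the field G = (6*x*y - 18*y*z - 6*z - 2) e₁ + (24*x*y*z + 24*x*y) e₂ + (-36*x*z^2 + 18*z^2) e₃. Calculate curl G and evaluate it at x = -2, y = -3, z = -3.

(-144, 372, 102)

(∇×G)₁ = ∂G₃/∂y − ∂G₂/∂z = -24*x*y
(∇×G)₂ = ∂G₁/∂z − ∂G₃/∂x = -18*y + 36*z^2 - 6
(∇×G)₃ = ∂G₂/∂x − ∂G₁/∂y = -6*x + 24*y*z + 24*y + 18*z
∇×G = (-24*x*y, -18*y + 36*z^2 - 6, -6*x + 24*y*z + 24*y + 18*z)
At (-2, -3, -3): (-144, 372, 102).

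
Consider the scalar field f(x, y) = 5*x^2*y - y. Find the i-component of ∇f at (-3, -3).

90

(∇f)_1 = ∂f/∂x = 10*x*y
At (-3, -3): 90.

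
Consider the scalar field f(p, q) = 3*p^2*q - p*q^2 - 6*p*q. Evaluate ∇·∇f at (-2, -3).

-14

∂²f/∂p² = 6*q
∂²f/∂q² = -2*p
∇²f = -2*p + 6*q
At (-2, -3): -14.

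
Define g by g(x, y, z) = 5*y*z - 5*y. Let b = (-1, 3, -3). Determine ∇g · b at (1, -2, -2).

∂g/∂x = 0
∂g/∂y = 5*z - 5
∂g/∂z = 5*y
∇g at (1, -2, -2) = (0, -15, -10)
∇g · b = (0)(-1) + (-15)(3) + (-10)(-3) = -15

-15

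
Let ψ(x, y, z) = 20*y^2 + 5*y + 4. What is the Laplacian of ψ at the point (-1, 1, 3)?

∂²ψ/∂x² = 0
∂²ψ/∂y² = 40
∂²ψ/∂z² = 0
∇²ψ = 40
At (-1, 1, 3): 40.

40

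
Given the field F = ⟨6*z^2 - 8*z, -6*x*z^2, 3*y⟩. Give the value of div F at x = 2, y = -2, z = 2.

0

∂F₁/∂x = 0
∂F₂/∂y = 0
∂F₃/∂z = 0
∇·F = 0
At (2, -2, 2): 0.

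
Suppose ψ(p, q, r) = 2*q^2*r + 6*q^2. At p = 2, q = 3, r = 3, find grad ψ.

∂ψ/∂p = 0
∂ψ/∂q = 4*q*r + 12*q
∂ψ/∂r = 2*q^2
∇ψ = (0, 4*q*r + 12*q, 2*q^2)
At (2, 3, 3): (0, 72, 18).

(0, 72, 18)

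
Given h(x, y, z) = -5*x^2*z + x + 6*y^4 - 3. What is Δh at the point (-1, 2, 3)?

∂²h/∂x² = -10*z
∂²h/∂y² = 72*y^2
∂²h/∂z² = 0
∇²h = 72*y^2 - 10*z
At (-1, 2, 3): 258.

258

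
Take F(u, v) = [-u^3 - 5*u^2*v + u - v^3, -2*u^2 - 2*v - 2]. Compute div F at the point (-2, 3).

47

∂F₁/∂u = -3*u^2 - 10*u*v + 1
∂F₂/∂v = -2
∇·F = -3*u^2 - 10*u*v - 1
At (-2, 3): 47.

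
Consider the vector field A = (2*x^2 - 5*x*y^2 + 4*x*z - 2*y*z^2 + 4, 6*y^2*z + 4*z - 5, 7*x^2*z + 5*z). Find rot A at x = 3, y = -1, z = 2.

(-10, -64, -22)

(∇×A)₁ = ∂A₃/∂y − ∂A₂/∂z = -6*y^2 - 4
(∇×A)₂ = ∂A₁/∂z − ∂A₃/∂x = -14*x*z + 4*x - 4*y*z
(∇×A)₃ = ∂A₂/∂x − ∂A₁/∂y = 10*x*y + 2*z^2
∇×A = (-6*y^2 - 4, -14*x*z + 4*x - 4*y*z, 10*x*y + 2*z^2)
At (3, -1, 2): (-10, -64, -22).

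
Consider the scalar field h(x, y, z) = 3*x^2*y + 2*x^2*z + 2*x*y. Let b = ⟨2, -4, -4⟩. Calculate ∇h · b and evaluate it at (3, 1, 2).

∂h/∂x = 6*x*y + 4*x*z + 2*y
∂h/∂y = 3*x^2 + 2*x
∂h/∂z = 2*x^2
∇h at (3, 1, 2) = (44, 33, 18)
∇h · b = (44)(2) + (33)(-4) + (18)(-4) = -116

-116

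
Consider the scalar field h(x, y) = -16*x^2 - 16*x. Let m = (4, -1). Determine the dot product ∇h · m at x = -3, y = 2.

320

∂h/∂x = -32*x - 16
∂h/∂y = 0
∇h at (-3, 2) = (80, 0)
∇h · m = (80)(4) + (0)(-1) = 320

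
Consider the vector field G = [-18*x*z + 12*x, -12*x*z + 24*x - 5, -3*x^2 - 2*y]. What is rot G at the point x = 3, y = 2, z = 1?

(34, -36, 12)

(∇×G)₁ = ∂G₃/∂y − ∂G₂/∂z = 12*x - 2
(∇×G)₂ = ∂G₁/∂z − ∂G₃/∂x = -12*x
(∇×G)₃ = ∂G₂/∂x − ∂G₁/∂y = -12*z + 24
∇×G = (12*x - 2, -12*x, -12*z + 24)
At (3, 2, 1): (34, -36, 12).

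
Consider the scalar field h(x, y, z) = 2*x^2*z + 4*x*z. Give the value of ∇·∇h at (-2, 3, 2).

∂²h/∂x² = 4*z
∂²h/∂y² = 0
∂²h/∂z² = 0
∇²h = 4*z
At (-2, 3, 2): 8.

8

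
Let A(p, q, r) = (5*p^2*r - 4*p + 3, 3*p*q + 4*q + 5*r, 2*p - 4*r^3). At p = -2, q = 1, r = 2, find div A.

-94

∂A₁/∂p = 10*p*r - 4
∂A₂/∂q = 3*p + 4
∂A₃/∂r = -12*r^2
∇·A = 10*p*r + 3*p - 12*r^2
At (-2, 1, 2): -94.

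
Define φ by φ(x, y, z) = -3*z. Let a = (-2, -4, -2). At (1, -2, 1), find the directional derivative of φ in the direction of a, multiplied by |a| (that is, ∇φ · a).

6

∂φ/∂x = 0
∂φ/∂y = 0
∂φ/∂z = -3
∇φ at (1, -2, 1) = (0, 0, -3)
∇φ · a = (0)(-2) + (0)(-4) + (-3)(-2) = 6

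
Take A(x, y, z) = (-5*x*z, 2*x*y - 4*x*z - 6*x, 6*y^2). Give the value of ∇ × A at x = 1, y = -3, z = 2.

(∇×A)₁ = ∂A₃/∂y − ∂A₂/∂z = 4*x + 12*y
(∇×A)₂ = ∂A₁/∂z − ∂A₃/∂x = -5*x
(∇×A)₃ = ∂A₂/∂x − ∂A₁/∂y = 2*y - 4*z - 6
∇×A = (4*x + 12*y, -5*x, 2*y - 4*z - 6)
At (1, -3, 2): (-32, -5, -20).

(-32, -5, -20)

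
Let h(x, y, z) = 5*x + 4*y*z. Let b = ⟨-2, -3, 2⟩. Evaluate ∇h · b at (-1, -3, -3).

∂h/∂x = 5
∂h/∂y = 4*z
∂h/∂z = 4*y
∇h at (-1, -3, -3) = (5, -12, -12)
∇h · b = (5)(-2) + (-12)(-3) + (-12)(2) = 2

2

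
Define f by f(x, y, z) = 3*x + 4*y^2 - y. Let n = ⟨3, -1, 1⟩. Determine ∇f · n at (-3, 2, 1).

-6

∂f/∂x = 3
∂f/∂y = 8*y - 1
∂f/∂z = 0
∇f at (-3, 2, 1) = (3, 15, 0)
∇f · n = (3)(3) + (15)(-1) + (0)(1) = -6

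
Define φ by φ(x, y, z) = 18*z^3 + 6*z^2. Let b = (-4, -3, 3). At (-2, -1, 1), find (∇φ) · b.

∂φ/∂x = 0
∂φ/∂y = 0
∂φ/∂z = 54*z^2 + 12*z
∇φ at (-2, -1, 1) = (0, 0, 66)
∇φ · b = (0)(-4) + (0)(-3) + (66)(3) = 198

198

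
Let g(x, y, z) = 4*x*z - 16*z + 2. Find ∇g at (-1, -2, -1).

∂g/∂x = 4*z
∂g/∂y = 0
∂g/∂z = 4*x - 16
∇g = (4*z, 0, 4*x - 16)
At (-1, -2, -1): (-4, 0, -20).

(-4, 0, -20)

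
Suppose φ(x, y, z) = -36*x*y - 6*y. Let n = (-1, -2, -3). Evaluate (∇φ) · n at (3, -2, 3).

156

∂φ/∂x = -36*y
∂φ/∂y = -36*x - 6
∂φ/∂z = 0
∇φ at (3, -2, 3) = (72, -114, 0)
∇φ · n = (72)(-1) + (-114)(-2) + (0)(-3) = 156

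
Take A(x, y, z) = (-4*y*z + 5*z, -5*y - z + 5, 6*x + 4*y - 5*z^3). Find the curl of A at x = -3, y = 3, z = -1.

(5, -13, -4)

(∇×A)₁ = ∂A₃/∂y − ∂A₂/∂z = 5
(∇×A)₂ = ∂A₁/∂z − ∂A₃/∂x = -4*y - 1
(∇×A)₃ = ∂A₂/∂x − ∂A₁/∂y = 4*z
∇×A = (5, -4*y - 1, 4*z)
At (-3, 3, -1): (5, -13, -4).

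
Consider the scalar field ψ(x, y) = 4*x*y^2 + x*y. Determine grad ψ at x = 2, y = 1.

∂ψ/∂x = 4*y^2 + y
∂ψ/∂y = 8*x*y + x
∇ψ = (4*y^2 + y, 8*x*y + x)
At (2, 1): (5, 18).

(5, 18)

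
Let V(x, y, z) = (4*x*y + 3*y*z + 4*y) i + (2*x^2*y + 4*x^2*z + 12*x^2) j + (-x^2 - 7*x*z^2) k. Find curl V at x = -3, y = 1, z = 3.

(-36, 60, -157)

(∇×V)₁ = ∂V₃/∂y − ∂V₂/∂z = -4*x^2
(∇×V)₂ = ∂V₁/∂z − ∂V₃/∂x = 2*x + 3*y + 7*z^2
(∇×V)₃ = ∂V₂/∂x − ∂V₁/∂y = 4*x*y + 8*x*z + 20*x - 3*z - 4
∇×V = (-4*x^2, 2*x + 3*y + 7*z^2, 4*x*y + 8*x*z + 20*x - 3*z - 4)
At (-3, 1, 3): (-36, 60, -157).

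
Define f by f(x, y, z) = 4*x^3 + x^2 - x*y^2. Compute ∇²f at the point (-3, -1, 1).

-64

∂²f/∂x² = 2*(12*x + 1)
∂²f/∂y² = -2*x
∂²f/∂z² = 0
∇²f = 22*x + 2
At (-3, -1, 1): -64.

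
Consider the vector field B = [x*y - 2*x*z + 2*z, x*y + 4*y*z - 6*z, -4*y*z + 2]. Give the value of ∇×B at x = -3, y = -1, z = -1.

(∇×B)₁ = ∂B₃/∂y − ∂B₂/∂z = -4*y - 4*z + 6
(∇×B)₂ = ∂B₁/∂z − ∂B₃/∂x = -2*x + 2
(∇×B)₃ = ∂B₂/∂x − ∂B₁/∂y = -x + y
∇×B = (-4*y - 4*z + 6, -2*x + 2, -x + y)
At (-3, -1, -1): (14, 8, 2).

(14, 8, 2)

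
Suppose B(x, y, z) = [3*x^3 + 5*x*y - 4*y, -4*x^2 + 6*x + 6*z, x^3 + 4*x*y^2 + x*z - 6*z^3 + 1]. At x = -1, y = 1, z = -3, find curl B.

(∇×B)₁ = ∂B₃/∂y − ∂B₂/∂z = 8*x*y - 6
(∇×B)₂ = ∂B₁/∂z − ∂B₃/∂x = -3*x^2 - 4*y^2 - z
(∇×B)₃ = ∂B₂/∂x − ∂B₁/∂y = -13*x + 10
∇×B = (8*x*y - 6, -3*x^2 - 4*y^2 - z, -13*x + 10)
At (-1, 1, -3): (-14, -4, 23).

(-14, -4, 23)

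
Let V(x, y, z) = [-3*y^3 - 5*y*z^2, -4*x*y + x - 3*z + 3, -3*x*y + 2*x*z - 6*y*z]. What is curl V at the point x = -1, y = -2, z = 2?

(∇×V)₁ = ∂V₃/∂y − ∂V₂/∂z = -3*x - 6*z + 3
(∇×V)₂ = ∂V₁/∂z − ∂V₃/∂x = -10*y*z + 3*y - 2*z
(∇×V)₃ = ∂V₂/∂x − ∂V₁/∂y = 9*y^2 - 4*y + 5*z^2 + 1
∇×V = (-3*x - 6*z + 3, -10*y*z + 3*y - 2*z, 9*y^2 - 4*y + 5*z^2 + 1)
At (-1, -2, 2): (-6, 30, 65).

(-6, 30, 65)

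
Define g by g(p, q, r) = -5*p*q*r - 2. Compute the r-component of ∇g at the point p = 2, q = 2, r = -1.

-20

(∇g)_3 = ∂g/∂r = -5*p*q
At (2, 2, -1): -20.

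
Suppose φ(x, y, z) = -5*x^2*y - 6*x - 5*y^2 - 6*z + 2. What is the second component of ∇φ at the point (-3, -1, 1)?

-35

(∇φ)_2 = ∂φ/∂y = -5*x^2 - 10*y
At (-3, -1, 1): -35.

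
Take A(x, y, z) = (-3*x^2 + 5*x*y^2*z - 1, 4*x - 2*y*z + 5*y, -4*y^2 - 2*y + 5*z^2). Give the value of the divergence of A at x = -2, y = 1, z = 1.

30

∂A₁/∂x = -6*x + 5*y^2*z
∂A₂/∂y = -2*z + 5
∂A₃/∂z = 10*z
∇·A = -6*x + 5*y^2*z + 8*z + 5
At (-2, 1, 1): 30.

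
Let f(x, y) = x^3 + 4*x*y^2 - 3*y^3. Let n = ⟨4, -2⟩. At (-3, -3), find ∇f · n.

∂f/∂x = 3*x^2 + 4*y^2
∂f/∂y = 8*x*y - 9*y^2
∇f at (-3, -3) = (63, -9)
∇f · n = (63)(4) + (-9)(-2) = 270

270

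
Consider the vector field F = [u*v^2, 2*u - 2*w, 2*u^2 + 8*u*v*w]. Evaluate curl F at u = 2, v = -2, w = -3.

(∇×F)₁ = ∂F₃/∂v − ∂F₂/∂w = 8*u*w + 2
(∇×F)₂ = ∂F₁/∂w − ∂F₃/∂u = -4*u - 8*v*w
(∇×F)₃ = ∂F₂/∂u − ∂F₁/∂v = -2*u*v + 2
∇×F = (8*u*w + 2, -4*u - 8*v*w, -2*u*v + 2)
At (2, -2, -3): (-46, -56, 10).

(-46, -56, 10)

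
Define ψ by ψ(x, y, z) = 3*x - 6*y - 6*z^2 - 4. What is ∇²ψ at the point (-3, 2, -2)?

∂²ψ/∂x² = 0
∂²ψ/∂y² = 0
∂²ψ/∂z² = -12
∇²ψ = -12
At (-3, 2, -2): -12.

-12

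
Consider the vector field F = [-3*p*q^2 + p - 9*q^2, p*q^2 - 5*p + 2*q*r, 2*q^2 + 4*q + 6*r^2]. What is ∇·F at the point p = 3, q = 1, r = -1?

-10

∂F₁/∂p = -3*q^2 + 1
∂F₂/∂q = 2*p*q + 2*r
∂F₃/∂r = 12*r
∇·F = 2*p*q - 3*q^2 + 14*r + 1
At (3, 1, -1): -10.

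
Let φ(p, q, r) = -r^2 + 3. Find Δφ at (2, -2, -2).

∂²φ/∂p² = 0
∂²φ/∂q² = 0
∂²φ/∂r² = -2
∇²φ = -2
At (2, -2, -2): -2.

-2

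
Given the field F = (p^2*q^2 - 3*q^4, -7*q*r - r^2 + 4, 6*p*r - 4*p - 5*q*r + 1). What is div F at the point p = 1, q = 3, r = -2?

∂F₁/∂p = 2*p*q^2
∂F₂/∂q = -7*r
∂F₃/∂r = 6*p - 5*q
∇·F = 2*p*q^2 + 6*p - 5*q - 7*r
At (1, 3, -2): 23.

23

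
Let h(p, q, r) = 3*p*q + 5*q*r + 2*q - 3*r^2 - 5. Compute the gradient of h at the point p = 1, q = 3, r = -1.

(9, 0, 21)

∂h/∂p = 3*q
∂h/∂q = 3*p + 5*r + 2
∂h/∂r = 5*q - 6*r
∇h = (3*q, 3*p + 5*r + 2, 5*q - 6*r)
At (1, 3, -1): (9, 0, 21).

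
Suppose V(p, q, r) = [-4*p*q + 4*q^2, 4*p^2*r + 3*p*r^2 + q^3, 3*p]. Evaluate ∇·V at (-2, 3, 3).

∂V₁/∂p = -4*q
∂V₂/∂q = 3*q^2
∂V₃/∂r = 0
∇·V = 3*q^2 - 4*q
At (-2, 3, 3): 15.

15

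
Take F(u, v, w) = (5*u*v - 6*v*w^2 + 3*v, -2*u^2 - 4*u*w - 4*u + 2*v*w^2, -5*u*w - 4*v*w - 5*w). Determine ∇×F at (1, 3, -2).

(36, 62, 16)

(∇×F)₁ = ∂F₃/∂v − ∂F₂/∂w = 4*u - 4*v*w - 4*w
(∇×F)₂ = ∂F₁/∂w − ∂F₃/∂u = -12*v*w + 5*w
(∇×F)₃ = ∂F₂/∂u − ∂F₁/∂v = -9*u + 6*w^2 - 4*w - 7
∇×F = (4*u - 4*v*w - 4*w, -12*v*w + 5*w, -9*u + 6*w^2 - 4*w - 7)
At (1, 3, -2): (36, 62, 16).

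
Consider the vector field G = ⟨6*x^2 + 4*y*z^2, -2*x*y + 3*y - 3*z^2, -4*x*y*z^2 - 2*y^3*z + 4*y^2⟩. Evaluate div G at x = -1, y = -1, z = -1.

3

∂G₁/∂x = 12*x
∂G₂/∂y = -2*x + 3
∂G₃/∂z = -8*x*y*z - 2*y^3
∇·G = -8*x*y*z + 10*x - 2*y^3 + 3
At (-1, -1, -1): 3.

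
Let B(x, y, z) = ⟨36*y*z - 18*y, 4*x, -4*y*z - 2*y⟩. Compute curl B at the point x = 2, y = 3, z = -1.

(∇×B)₁ = ∂B₃/∂y − ∂B₂/∂z = -4*z - 2
(∇×B)₂ = ∂B₁/∂z − ∂B₃/∂x = 36*y
(∇×B)₃ = ∂B₂/∂x − ∂B₁/∂y = -36*z + 22
∇×B = (-4*z - 2, 36*y, -36*z + 22)
At (2, 3, -1): (2, 108, 58).

(2, 108, 58)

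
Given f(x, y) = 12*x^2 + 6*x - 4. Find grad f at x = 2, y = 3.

(54, 0)

∂f/∂x = 24*x + 6
∂f/∂y = 0
∇f = (24*x + 6, 0)
At (2, 3): (54, 0).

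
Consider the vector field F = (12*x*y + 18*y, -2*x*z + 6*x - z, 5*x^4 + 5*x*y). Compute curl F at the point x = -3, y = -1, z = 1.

(∇×F)₁ = ∂F₃/∂y − ∂F₂/∂z = 7*x + 1
(∇×F)₂ = ∂F₁/∂z − ∂F₃/∂x = -20*x^3 - 5*y
(∇×F)₃ = ∂F₂/∂x − ∂F₁/∂y = -12*x - 2*z - 12
∇×F = (7*x + 1, -20*x^3 - 5*y, -12*x - 2*z - 12)
At (-3, -1, 1): (-20, 545, 22).

(-20, 545, 22)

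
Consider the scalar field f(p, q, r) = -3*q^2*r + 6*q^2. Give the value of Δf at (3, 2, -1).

18

∂²f/∂p² = 0
∂²f/∂q² = 6*(-r + 2)
∂²f/∂r² = 0
∇²f = -6*r + 12
At (3, 2, -1): 18.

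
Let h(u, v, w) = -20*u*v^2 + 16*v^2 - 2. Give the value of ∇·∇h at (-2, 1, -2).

∂²h/∂u² = 0
∂²h/∂v² = 8*(-5*u + 4)
∂²h/∂w² = 0
∇²h = -40*u + 32
At (-2, 1, -2): 112.

112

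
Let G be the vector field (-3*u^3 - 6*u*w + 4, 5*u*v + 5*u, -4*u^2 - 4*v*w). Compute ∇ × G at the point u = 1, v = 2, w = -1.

(4, 2, 15)

(∇×G)₁ = ∂G₃/∂v − ∂G₂/∂w = -4*w
(∇×G)₂ = ∂G₁/∂w − ∂G₃/∂u = 2*u
(∇×G)₃ = ∂G₂/∂u − ∂G₁/∂v = 5*v + 5
∇×G = (-4*w, 2*u, 5*v + 5)
At (1, 2, -1): (4, 2, 15).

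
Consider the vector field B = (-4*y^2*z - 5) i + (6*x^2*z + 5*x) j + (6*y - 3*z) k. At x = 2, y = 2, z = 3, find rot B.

(-18, -16, 125)

(∇×B)₁ = ∂B₃/∂y − ∂B₂/∂z = -6*x^2 + 6
(∇×B)₂ = ∂B₁/∂z − ∂B₃/∂x = -4*y^2
(∇×B)₃ = ∂B₂/∂x − ∂B₁/∂y = 12*x*z + 8*y*z + 5
∇×B = (-6*x^2 + 6, -4*y^2, 12*x*z + 8*y*z + 5)
At (2, 2, 3): (-18, -16, 125).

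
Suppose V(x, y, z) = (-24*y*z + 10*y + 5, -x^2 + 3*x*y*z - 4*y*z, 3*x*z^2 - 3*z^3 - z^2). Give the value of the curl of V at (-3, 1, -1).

(∇×V)₁ = ∂V₃/∂y − ∂V₂/∂z = -3*x*y + 4*y
(∇×V)₂ = ∂V₁/∂z − ∂V₃/∂x = -24*y - 3*z^2
(∇×V)₃ = ∂V₂/∂x − ∂V₁/∂y = -2*x + 3*y*z + 24*z - 10
∇×V = (-3*x*y + 4*y, -24*y - 3*z^2, -2*x + 3*y*z + 24*z - 10)
At (-3, 1, -1): (13, -27, -31).

(13, -27, -31)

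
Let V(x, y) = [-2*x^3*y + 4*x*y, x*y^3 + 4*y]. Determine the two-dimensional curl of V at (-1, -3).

∂V₂/∂x = y^3
∂V₁/∂y = -2*x^3 + 4*x
Scalar curl = 2*x^3 - 4*x + y^3
At (-1, -3): -25.

-25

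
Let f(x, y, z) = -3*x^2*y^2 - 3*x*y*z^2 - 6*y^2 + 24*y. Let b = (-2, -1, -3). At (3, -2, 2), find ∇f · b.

∂f/∂x = -6*x*y^2 - 3*y*z^2
∂f/∂y = -6*x^2*y - 3*x*z^2 - 12*y + 24
∂f/∂z = -6*x*y*z
∇f at (3, -2, 2) = (-48, 120, 72)
∇f · b = (-48)(-2) + (120)(-1) + (72)(-3) = -240

-240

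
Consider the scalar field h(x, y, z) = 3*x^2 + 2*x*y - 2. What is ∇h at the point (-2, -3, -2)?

(-18, -4, 0)

∂h/∂x = 6*x + 2*y
∂h/∂y = 2*x
∂h/∂z = 0
∇h = (6*x + 2*y, 2*x, 0)
At (-2, -3, -2): (-18, -4, 0).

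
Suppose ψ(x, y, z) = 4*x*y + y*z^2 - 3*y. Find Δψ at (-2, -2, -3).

∂²ψ/∂x² = 0
∂²ψ/∂y² = 0
∂²ψ/∂z² = 2*y
∇²ψ = 2*y
At (-2, -2, -3): -4.

-4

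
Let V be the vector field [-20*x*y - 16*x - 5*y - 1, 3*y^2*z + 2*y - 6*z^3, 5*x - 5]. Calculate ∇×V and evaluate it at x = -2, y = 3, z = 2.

(∇×V)₁ = ∂V₃/∂y − ∂V₂/∂z = -3*y^2 + 18*z^2
(∇×V)₂ = ∂V₁/∂z − ∂V₃/∂x = -5
(∇×V)₃ = ∂V₂/∂x − ∂V₁/∂y = 20*x + 5
∇×V = (-3*y^2 + 18*z^2, -5, 20*x + 5)
At (-2, 3, 2): (45, -5, -35).

(45, -5, -35)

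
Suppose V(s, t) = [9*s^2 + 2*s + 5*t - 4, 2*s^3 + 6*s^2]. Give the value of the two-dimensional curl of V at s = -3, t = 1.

∂V₂/∂s = 6*s^2 + 12*s
∂V₁/∂t = 5
Scalar curl = 6*s^2 + 12*s - 5
At (-3, 1): 13.

13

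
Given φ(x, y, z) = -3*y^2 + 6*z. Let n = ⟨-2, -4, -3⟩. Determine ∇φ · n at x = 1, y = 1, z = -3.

6

∂φ/∂x = 0
∂φ/∂y = -6*y
∂φ/∂z = 6
∇φ at (1, 1, -3) = (0, -6, 6)
∇φ · n = (0)(-2) + (-6)(-4) + (6)(-3) = 6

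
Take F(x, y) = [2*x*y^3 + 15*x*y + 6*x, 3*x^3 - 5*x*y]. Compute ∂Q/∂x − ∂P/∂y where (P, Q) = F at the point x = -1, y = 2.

38

∂F₂/∂x = 9*x^2 - 5*y
∂F₁/∂y = 6*x*y^2 + 15*x
Scalar curl = 9*x^2 - 6*x*y^2 - 15*x - 5*y
At (-1, 2): 38.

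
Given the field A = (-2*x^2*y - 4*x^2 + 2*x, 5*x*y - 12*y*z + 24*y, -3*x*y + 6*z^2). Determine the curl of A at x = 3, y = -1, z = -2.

(-21, -3, 13)

(∇×A)₁ = ∂A₃/∂y − ∂A₂/∂z = -3*x + 12*y
(∇×A)₂ = ∂A₁/∂z − ∂A₃/∂x = 3*y
(∇×A)₃ = ∂A₂/∂x − ∂A₁/∂y = 2*x^2 + 5*y
∇×A = (-3*x + 12*y, 3*y, 2*x^2 + 5*y)
At (3, -1, -2): (-21, -3, 13).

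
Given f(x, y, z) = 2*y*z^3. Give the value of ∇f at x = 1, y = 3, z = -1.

∂f/∂x = 0
∂f/∂y = 2*z^3
∂f/∂z = 6*y*z^2
∇f = (0, 2*z^3, 6*y*z^2)
At (1, 3, -1): (0, -2, 18).

(0, -2, 18)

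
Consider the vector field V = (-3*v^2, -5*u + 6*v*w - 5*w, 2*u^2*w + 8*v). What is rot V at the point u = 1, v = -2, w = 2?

(∇×V)₁ = ∂V₃/∂v − ∂V₂/∂w = -6*v + 13
(∇×V)₂ = ∂V₁/∂w − ∂V₃/∂u = -4*u*w
(∇×V)₃ = ∂V₂/∂u − ∂V₁/∂v = 6*v - 5
∇×V = (-6*v + 13, -4*u*w, 6*v - 5)
At (1, -2, 2): (25, -8, -17).

(25, -8, -17)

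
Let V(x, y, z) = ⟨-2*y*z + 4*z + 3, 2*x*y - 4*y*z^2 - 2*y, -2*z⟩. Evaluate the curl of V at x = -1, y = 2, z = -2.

(-32, 0, 0)

(∇×V)₁ = ∂V₃/∂y − ∂V₂/∂z = 8*y*z
(∇×V)₂ = ∂V₁/∂z − ∂V₃/∂x = -2*y + 4
(∇×V)₃ = ∂V₂/∂x − ∂V₁/∂y = 2*y + 2*z
∇×V = (8*y*z, -2*y + 4, 2*y + 2*z)
At (-1, 2, -2): (-32, 0, 0).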